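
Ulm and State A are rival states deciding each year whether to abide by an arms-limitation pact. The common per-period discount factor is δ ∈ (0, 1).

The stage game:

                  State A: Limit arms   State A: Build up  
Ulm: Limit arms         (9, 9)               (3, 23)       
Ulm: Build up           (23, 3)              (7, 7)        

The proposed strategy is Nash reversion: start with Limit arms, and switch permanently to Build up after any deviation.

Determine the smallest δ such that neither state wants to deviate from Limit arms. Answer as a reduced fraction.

One-period gain from deviating is 23 − 9 = 14. The loss is 9 − 7 = 2 in every subsequent period, with present value 2·δ/(1−δ).
Deviation is unprofitable when 2·δ/(1−δ) ≥ 14, i.e. δ/(1−δ) ≥ 7.
Equivalently δ ≥ 14/(14+2) = 7/8.

7/8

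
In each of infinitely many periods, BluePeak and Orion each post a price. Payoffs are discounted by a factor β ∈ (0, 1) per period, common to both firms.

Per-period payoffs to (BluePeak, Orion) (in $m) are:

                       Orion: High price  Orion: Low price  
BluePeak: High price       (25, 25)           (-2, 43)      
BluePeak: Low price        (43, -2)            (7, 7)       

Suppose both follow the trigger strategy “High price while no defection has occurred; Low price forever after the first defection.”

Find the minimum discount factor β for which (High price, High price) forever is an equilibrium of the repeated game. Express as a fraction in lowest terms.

1/2

Cooperation forever yields 25 each period: 25/(1−β).
Deviating yields 43 once, then 7 forever: 43 + 7β/(1−β).
No profitable deviation requires 25/(1−β) ≥ 43 + 7β/(1−β).
Multiplying by (1−β): 25 ≥ 43(1−β) + 7β = 43 − 36β.
So 36β ≥ 18, i.e. β ≥ 18/36 = 1/2.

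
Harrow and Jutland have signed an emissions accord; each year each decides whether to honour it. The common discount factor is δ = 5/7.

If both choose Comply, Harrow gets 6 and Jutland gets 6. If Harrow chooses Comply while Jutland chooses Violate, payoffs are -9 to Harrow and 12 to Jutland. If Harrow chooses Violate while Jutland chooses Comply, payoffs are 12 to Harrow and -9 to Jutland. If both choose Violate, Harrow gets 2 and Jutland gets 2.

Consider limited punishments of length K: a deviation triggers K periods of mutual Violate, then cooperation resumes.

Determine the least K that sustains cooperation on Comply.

3

Need Σ_{k=1}^{K} δ^k ≥ (12−6)/(6−2) = 1.5000 at δ = 5/7.
At K = 2 the sum is 1.2245 < 1.5000; at K = 3 it is 1.5889 ≥ 1.5000.
So the minimum punishment length is K = 3.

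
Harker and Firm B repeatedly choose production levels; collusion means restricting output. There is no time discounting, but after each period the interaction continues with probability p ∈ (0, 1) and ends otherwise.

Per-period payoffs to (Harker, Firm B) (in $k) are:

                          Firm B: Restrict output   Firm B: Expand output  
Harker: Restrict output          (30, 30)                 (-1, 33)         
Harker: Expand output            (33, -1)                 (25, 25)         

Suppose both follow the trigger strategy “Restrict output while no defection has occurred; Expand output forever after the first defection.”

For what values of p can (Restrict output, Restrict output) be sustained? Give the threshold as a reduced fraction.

3/8

Expected cooperation value is 30 + p·30 + p²·30 + … = 30/(1−p); deviation gives 33 + p·25/(1−p).
30 ≥ 33(1−p) + 25p ⇒ 8p ≥ 3 ⇒ p ≥ 3/8.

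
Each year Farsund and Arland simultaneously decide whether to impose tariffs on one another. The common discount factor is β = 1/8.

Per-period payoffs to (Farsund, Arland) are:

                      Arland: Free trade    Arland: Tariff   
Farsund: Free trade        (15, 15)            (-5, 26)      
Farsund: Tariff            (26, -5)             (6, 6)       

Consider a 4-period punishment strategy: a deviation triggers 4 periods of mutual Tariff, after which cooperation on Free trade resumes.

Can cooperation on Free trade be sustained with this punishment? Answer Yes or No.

No

A one-shot deviation gives 26 now, then 6 for 4 periods, then back to 15.
Gain from deviating: (26−15) today; loss: (15−6) in each of the next 4 periods.
No-deviation condition: (15−6)(β+…+β^4) ≥ 26−15, i.e. β+…+β^4 ≥ 11/9.
At β = 1/8: β+…+β^4 = 0.1428 < 1.2222.
So cooperation is not sustainable.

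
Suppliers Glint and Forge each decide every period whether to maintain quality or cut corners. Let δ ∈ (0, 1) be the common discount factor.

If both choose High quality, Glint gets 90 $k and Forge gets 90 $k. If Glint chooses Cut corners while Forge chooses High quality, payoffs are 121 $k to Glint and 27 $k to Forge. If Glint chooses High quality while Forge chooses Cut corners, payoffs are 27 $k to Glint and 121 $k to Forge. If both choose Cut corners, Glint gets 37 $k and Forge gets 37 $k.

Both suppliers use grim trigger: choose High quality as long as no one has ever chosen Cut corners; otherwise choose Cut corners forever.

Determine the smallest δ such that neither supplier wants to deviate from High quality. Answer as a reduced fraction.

31/84

One-period gain from deviating is 121 − 90 = 31. The loss is 90 − 37 = 53 in every subsequent period, with present value 53·δ/(1−δ).
Deviation is unprofitable when 53·δ/(1−δ) ≥ 31, i.e. δ/(1−δ) ≥ 31/53.
Equivalently δ ≥ 31/(31+53) = 31/84.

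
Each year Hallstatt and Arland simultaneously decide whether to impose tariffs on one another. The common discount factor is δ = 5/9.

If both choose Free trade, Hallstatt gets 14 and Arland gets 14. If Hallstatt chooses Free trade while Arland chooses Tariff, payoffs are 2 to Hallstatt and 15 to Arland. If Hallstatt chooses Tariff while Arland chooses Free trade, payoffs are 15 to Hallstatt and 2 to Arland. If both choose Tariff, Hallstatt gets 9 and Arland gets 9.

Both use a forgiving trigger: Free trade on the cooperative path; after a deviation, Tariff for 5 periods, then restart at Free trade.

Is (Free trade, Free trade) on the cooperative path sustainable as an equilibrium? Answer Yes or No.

Yes

Comparing payoff streams over the 6 periods until play realigns: cooperate → 14(1+δ+…+δ^5); deviate → 15 + 9(δ+…+δ^5).
Cooperation is sustained iff (14−9)(δ+…+δ^5) ≥ 15−14.
δ+…+δ^5 = 5/9·(1−(5/9)^5)/(1−5/9) = 1.1838, and (15−14)/(14−9) = 0.2000.
1.1838 ≥ 0.2000, so cooperation is sustainable.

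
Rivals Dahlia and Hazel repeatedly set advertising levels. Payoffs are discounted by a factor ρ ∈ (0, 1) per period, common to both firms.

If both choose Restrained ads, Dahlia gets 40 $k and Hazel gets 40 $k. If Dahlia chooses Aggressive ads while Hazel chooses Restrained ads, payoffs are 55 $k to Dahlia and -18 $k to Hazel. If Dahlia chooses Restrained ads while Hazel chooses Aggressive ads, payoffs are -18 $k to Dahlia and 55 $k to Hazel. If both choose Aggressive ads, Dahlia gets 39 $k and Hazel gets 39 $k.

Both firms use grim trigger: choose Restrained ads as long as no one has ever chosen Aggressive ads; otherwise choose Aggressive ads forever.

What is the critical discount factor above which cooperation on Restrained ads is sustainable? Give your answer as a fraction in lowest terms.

15/16

One-period gain from deviating is 55 − 40 = 15. The loss is 40 − 39 = 1 in every subsequent period, with present value 1·ρ/(1−ρ).
Deviation is unprofitable when 1·ρ/(1−ρ) ≥ 15, i.e. ρ/(1−ρ) ≥ 15.
Equivalently ρ ≥ 15/(15+1) = 15/16.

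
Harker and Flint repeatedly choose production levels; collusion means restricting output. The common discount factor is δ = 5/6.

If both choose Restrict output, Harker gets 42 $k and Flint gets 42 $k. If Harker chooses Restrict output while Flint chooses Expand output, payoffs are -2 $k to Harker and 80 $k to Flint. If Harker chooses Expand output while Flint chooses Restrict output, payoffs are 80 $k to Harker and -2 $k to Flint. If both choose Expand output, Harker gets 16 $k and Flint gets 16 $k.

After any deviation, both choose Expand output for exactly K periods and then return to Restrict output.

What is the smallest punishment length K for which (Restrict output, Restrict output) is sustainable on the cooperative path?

IC: δ(1−δ^K)/(1−δ) ≥ (80−42)/(42−16) = 19/13.
With δ = 5/6: need 1 − δ^K ≥ 19/13·(1−5/6)/(5/6), i.e. δ^K ≤ 0.7077.
Since (5/6)^1 = 0.8333 and (5/6)^2 = 0.6944, the smallest such K is 2.

2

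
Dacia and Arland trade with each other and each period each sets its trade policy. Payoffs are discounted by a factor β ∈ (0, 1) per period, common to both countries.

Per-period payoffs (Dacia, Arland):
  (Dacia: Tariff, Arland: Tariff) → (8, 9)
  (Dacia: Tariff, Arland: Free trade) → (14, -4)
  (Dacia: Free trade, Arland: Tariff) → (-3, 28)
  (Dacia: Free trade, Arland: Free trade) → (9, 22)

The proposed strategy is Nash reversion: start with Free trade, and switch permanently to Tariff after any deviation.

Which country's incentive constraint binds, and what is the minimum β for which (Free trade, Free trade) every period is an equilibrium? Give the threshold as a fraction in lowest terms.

Dacia; β ≥ 5/6

Dacia: cooperation gives 9 each period; deviation gives 14 once then 8 forever.
  9/(1−β) ≥ 14 + 8β/(1−β) ⇒ β ≥ 5/6.
Arland: cooperation gives 22 each period; deviation gives 28 once then 9 forever.
  β ≥ 6/19.
Both must hold, so the binding constraint is Dacia's: β ≥ 5/6.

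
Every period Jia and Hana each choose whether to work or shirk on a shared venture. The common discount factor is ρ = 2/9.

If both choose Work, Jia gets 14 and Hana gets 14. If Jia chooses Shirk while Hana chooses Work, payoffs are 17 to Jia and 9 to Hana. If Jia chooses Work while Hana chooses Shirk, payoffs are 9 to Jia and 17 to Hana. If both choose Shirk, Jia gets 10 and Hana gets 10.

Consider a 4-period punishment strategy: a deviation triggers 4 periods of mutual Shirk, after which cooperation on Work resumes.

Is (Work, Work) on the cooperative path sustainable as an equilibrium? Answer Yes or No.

No

A one-shot deviation gives 17 now, then 10 for 4 periods, then back to 14.
Gain from deviating: (17−14) today; loss: (14−10) in each of the next 4 periods.
No-deviation condition: (14−10)(ρ+…+ρ^4) ≥ 17−14, i.e. ρ+…+ρ^4 ≥ 3/4.
At ρ = 2/9: ρ+…+ρ^4 = 0.2850 < 0.7500.
So cooperation is not sustainable.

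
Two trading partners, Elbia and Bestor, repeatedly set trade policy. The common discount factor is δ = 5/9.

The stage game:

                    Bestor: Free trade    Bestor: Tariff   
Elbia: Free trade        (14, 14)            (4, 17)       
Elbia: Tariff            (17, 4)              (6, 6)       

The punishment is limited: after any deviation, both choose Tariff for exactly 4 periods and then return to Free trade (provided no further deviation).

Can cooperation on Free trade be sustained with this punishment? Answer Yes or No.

Comparing payoff streams over the 5 periods until play realigns: cooperate → 14(1+δ+…+δ^4); deviate → 17 + 6(δ+…+δ^4).
Cooperation is sustained iff (14−6)(δ+…+δ^4) ≥ 17−14.
δ+…+δ^4 = 5/9·(1−(5/9)^4)/(1−5/9) = 1.1309, and (17−14)/(14−6) = 0.3750.
1.1309 ≥ 0.3750, so cooperation is sustainable.

Yes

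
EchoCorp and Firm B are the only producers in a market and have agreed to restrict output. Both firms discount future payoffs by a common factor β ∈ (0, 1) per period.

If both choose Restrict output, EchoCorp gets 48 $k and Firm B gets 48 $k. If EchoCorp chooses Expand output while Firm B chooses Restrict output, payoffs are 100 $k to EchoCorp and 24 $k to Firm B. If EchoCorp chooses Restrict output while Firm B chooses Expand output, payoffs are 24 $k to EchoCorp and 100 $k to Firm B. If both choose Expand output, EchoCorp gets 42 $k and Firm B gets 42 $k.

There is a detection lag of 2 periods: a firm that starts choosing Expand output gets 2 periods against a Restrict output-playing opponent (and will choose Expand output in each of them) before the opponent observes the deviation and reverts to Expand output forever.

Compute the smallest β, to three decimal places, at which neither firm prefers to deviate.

The best deviation is to choose Expand output for all 2 undetected periods, earning 100 each, then 42 forever once detected.
Deviation value: 100(1−β^2)/(1−β) + 42β^2/(1−β); cooperation value: 48/(1−β).
IC: 48 ≥ 100(1−β^2) + 42β^2 = 100 − 58β^2.
So β^2 ≥ 52/58 = 26/29, giving β ≥ (26/29)^(1/2) ≈ 0.947.

0.947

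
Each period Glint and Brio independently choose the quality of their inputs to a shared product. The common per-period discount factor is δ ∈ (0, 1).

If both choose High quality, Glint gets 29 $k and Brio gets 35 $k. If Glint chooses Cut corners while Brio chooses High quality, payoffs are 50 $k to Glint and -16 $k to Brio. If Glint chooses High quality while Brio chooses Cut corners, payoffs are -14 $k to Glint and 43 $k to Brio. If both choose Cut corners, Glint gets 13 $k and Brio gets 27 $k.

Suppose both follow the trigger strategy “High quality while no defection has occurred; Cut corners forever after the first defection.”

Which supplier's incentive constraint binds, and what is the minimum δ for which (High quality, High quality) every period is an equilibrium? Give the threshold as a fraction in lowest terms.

Glint; δ ≥ 21/37

Glint: cooperation gives 29 each period; deviation gives 50 once then 13 forever.
  29/(1−δ) ≥ 50 + 13δ/(1−δ) ⇒ δ ≥ 21/37.
Brio: cooperation gives 35 each period; deviation gives 43 once then 27 forever.
  δ ≥ 8/16 = 1/2.
Both must hold, so the binding constraint is Glint's: δ ≥ 21/37.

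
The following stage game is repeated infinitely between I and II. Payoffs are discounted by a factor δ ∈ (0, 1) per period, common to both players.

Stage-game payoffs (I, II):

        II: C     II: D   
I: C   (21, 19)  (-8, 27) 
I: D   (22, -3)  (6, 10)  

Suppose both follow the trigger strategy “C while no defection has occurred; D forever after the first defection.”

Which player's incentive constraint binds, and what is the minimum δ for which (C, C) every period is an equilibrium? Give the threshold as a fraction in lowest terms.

II; δ ≥ 8/17

For I: deviation gain 22−21 = 1, per-period punishment loss 21−6 = 15. IC gives δ ≥ 1/16.
For II: gain 8, loss 9 per period, so δ ≥ 8/17.
The tighter constraint is II's, so cooperation needs δ ≥ 8/17.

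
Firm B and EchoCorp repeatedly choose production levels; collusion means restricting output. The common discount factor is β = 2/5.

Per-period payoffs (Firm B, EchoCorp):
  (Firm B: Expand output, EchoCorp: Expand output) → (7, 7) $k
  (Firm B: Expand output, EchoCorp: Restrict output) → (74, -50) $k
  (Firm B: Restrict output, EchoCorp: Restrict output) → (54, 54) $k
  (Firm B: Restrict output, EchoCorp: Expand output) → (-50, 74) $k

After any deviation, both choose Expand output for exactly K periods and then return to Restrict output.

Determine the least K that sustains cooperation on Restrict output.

Need Σ_{k=1}^{K} β^k ≥ (74−54)/(54−7) = 0.4255 at β = 2/5.
At K = 1 the sum is 0.4000 < 0.4255; at K = 2 it is 0.5600 ≥ 0.4255.
So the minimum punishment length is K = 2.

2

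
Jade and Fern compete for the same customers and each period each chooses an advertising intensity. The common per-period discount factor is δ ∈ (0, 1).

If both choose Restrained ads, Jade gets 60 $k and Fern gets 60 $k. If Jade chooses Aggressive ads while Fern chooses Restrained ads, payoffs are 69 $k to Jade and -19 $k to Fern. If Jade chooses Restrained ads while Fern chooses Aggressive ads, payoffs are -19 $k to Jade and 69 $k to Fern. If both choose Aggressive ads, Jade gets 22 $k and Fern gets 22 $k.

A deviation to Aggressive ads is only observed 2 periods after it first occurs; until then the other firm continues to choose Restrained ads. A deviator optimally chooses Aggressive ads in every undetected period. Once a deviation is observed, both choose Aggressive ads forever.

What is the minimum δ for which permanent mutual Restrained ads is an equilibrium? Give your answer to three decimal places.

The best deviation is to choose Aggressive ads for all 2 undetected periods, earning 69 each, then 22 forever once detected.
Deviation value: 69(1−δ^2)/(1−δ) + 22δ^2/(1−δ); cooperation value: 60/(1−δ).
IC: 60 ≥ 69(1−δ^2) + 22δ^2 = 69 − 47δ^2.
So δ^2 ≥ 9/47, giving δ ≥ (9/47)^(1/2) ≈ 0.438.

0.438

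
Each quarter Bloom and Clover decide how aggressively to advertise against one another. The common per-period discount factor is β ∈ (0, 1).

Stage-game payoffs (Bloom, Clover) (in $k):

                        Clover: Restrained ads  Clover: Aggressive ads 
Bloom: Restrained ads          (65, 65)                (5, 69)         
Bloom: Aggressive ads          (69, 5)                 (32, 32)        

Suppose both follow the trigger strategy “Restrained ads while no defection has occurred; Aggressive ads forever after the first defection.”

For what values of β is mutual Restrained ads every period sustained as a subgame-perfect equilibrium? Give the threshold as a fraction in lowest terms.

Under grim trigger the critical discount factor is (T−C)/(T−P) with T = 69, C = 65, P = 32.
β* = (69−65)/(69−32) = 4/37.

4/37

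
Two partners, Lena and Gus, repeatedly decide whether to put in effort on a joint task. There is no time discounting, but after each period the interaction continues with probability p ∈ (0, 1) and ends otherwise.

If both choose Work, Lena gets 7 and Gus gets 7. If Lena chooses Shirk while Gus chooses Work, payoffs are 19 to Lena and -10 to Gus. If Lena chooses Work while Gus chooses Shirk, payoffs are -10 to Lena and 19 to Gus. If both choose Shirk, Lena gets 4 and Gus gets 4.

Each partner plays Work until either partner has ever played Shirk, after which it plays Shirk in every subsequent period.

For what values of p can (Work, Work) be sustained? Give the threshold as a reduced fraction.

4/5

With no time discounting, the continuation probability p plays the role of the discount factor.
Grim-trigger IC: 7/(1−p) ≥ 19 + 4p/(1−p) ⇒ p ≥ (19−7)/(19−4) = 4/5.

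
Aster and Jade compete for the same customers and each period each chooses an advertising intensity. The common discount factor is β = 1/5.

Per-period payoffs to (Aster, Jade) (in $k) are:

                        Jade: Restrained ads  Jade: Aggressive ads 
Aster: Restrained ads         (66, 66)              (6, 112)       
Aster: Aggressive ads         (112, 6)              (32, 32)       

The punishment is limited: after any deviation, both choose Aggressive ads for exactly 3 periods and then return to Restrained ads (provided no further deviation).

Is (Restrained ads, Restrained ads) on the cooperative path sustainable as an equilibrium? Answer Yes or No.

A one-shot deviation gives 112 now, then 32 for 3 periods, then back to 66.
Gain from deviating: (112−66) today; loss: (66−32) in each of the next 3 periods.
No-deviation condition: (66−32)(β+…+β^3) ≥ 112−66, i.e. β+…+β^3 ≥ 23/17.
At β = 1/5: β+…+β^3 = 0.2480 < 1.3529.
So cooperation is not sustainable.

No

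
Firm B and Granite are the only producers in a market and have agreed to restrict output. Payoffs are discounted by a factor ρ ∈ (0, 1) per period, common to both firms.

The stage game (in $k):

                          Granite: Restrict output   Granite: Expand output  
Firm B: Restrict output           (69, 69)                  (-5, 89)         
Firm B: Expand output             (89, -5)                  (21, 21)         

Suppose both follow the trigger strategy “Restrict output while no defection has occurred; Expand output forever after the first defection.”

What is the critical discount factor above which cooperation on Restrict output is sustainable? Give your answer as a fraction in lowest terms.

5/17

Under grim trigger the critical discount factor is (T−C)/(T−P) with T = 89, C = 69, P = 21.
ρ* = (89−69)/(89−21) = 20/68 = 5/17.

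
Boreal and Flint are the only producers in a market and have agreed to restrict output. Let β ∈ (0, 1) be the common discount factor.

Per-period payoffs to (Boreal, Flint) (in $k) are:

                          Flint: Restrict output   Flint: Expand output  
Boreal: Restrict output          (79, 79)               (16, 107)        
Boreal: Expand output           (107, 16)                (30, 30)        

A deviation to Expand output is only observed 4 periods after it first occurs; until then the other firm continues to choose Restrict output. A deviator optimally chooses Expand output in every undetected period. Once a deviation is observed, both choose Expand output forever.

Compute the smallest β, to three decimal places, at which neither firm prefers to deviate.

0.777

A deviator earns 107 for 4 periods, then 30 forever; cooperating earns 79 forever. Multiplying the IC by (1−β):
79 ≥ 107(1−β^4) + 30β^4, so 77·β^4 ≥ 28 and β^4 ≥ 4/11.
β ≥ (4/11)^(1/4) ≈ 0.777.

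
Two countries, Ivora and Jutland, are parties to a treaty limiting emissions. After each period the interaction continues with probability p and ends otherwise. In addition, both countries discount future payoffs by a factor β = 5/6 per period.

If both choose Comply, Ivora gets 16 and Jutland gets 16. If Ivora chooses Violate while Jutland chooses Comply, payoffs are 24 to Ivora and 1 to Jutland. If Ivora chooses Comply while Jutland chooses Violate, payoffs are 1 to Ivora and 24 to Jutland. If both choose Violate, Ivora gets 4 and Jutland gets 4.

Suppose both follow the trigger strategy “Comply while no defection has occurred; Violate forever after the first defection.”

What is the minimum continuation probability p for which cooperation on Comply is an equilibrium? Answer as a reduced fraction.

Expected continuation weight on next period's payoff is β·p = 5/6·p, which plays the role of the discount factor.
Cooperation requires 5/6·p ≥ (24−16)/(24−4) = 2/5, hence p ≥ 12/25.

12/25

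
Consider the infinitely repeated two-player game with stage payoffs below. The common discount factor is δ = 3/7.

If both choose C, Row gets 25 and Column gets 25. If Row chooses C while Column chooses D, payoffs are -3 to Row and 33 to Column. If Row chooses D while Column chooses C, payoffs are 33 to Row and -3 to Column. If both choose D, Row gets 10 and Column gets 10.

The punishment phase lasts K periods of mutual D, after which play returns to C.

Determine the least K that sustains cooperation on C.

2

No profitable deviation requires (25−10)(δ+…+δ^K) ≥ 33−25, i.e. δ+…+δ^K ≥ 8/15 ≈ 0.5333.
With δ = 3/7, the partial sums are K=1: 0.4286, K=2: 0.6122.
K = 2 is the first length at which the sum reaches 0.5333.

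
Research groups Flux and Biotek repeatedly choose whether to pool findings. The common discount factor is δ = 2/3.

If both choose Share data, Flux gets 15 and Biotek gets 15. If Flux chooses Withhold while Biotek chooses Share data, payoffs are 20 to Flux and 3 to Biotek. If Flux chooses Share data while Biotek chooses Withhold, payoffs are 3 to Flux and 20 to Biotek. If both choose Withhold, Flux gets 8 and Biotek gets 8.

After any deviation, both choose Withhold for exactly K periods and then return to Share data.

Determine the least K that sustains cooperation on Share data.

No profitable deviation requires (15−8)(δ+…+δ^K) ≥ 20−15, i.e. δ+…+δ^K ≥ 5/7 ≈ 0.7143.
With δ = 2/3, the partial sums are K=1: 0.6667, K=2: 1.1111.
K = 2 is the first length at which the sum reaches 0.7143.

2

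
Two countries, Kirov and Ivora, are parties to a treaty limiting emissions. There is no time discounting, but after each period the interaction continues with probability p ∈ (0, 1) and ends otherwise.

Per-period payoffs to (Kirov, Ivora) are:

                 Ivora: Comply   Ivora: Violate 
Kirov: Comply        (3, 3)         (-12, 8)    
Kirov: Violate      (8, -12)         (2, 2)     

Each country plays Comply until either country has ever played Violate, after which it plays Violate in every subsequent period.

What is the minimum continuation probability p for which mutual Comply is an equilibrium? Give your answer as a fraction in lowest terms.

5/6

Expected cooperation value is 3 + p·3 + p²·3 + … = 3/(1−p); deviation gives 8 + p·2/(1−p).
3 ≥ 8(1−p) + 2p ⇒ 6p ≥ 5 ⇒ p ≥ 5/6.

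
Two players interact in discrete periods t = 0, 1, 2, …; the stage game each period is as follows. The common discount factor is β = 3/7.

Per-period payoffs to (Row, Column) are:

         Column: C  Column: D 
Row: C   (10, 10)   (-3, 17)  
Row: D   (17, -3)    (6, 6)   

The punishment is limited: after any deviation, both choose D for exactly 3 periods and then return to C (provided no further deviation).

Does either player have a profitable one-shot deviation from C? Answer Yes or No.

Yes

A one-shot deviation gives 17 now, then 6 for 3 periods, then back to 10.
Gain from deviating: (17−10) today; loss: (10−6) in each of the next 3 periods.
No-deviation condition: (10−6)(β+…+β^3) ≥ 17−10, i.e. β+…+β^3 ≥ 7/4.
At β = 3/7: β+…+β^3 = 0.6910 < 1.7500.
So cooperation is not sustainable.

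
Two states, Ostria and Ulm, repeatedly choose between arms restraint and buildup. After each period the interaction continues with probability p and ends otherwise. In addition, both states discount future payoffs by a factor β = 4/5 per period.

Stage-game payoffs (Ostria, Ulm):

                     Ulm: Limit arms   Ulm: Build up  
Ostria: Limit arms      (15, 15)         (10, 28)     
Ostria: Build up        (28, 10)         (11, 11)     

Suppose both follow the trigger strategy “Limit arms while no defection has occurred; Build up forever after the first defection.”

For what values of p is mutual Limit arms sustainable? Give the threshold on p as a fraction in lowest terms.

Expected continuation weight on next period's payoff is β·p = 4/5·p, which plays the role of the discount factor.
Cooperation requires 4/5·p ≥ (28−15)/(28−11) = 13/17, hence p ≥ 65/68.

65/68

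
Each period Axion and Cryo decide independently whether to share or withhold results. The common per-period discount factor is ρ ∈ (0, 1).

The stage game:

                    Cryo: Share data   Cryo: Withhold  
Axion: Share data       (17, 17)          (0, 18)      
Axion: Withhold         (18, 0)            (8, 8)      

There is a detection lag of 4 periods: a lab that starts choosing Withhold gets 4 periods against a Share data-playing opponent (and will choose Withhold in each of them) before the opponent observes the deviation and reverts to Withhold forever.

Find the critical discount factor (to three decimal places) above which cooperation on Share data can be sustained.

0.562

A deviator earns 18 for 4 periods, then 8 forever; cooperating earns 17 forever. Multiplying the IC by (1−ρ):
17 ≥ 18(1−ρ^4) + 8ρ^4, so 10·ρ^4 ≥ 1 and ρ^4 ≥ 1/10.
ρ ≥ (1/10)^(1/4) ≈ 0.562.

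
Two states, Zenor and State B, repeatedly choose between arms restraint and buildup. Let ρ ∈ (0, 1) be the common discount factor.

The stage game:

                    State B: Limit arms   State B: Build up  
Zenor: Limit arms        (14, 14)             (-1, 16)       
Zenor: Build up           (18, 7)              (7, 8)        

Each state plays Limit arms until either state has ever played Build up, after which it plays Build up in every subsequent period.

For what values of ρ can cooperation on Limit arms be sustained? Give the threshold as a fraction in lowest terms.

For Zenor: deviation gain 18−14 = 4, per-period punishment loss 14−7 = 7. IC gives ρ ≥ 4/11.
For State B: gain 2, loss 6 per period, so ρ ≥ 2/8 = 1/4.
The tighter constraint is Zenor's, so cooperation needs ρ ≥ 4/11.

4/11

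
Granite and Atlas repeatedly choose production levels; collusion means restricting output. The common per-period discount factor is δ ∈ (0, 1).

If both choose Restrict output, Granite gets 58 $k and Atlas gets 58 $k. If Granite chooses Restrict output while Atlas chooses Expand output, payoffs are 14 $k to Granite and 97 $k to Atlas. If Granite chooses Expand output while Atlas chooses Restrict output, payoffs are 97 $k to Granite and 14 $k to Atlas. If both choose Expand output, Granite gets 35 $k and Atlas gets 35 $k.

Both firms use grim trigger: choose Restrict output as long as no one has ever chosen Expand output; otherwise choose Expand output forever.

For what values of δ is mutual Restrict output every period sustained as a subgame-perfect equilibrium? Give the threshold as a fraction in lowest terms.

Cooperation forever yields 58 each period: 58/(1−δ).
Deviating yields 97 once, then 35 forever: 97 + 35δ/(1−δ).
No profitable deviation requires 58/(1−δ) ≥ 97 + 35δ/(1−δ).
Multiplying by (1−δ): 58 ≥ 97(1−δ) + 35δ = 97 − 62δ.
So 62δ ≥ 39, i.e. δ ≥ 39/62.

39/62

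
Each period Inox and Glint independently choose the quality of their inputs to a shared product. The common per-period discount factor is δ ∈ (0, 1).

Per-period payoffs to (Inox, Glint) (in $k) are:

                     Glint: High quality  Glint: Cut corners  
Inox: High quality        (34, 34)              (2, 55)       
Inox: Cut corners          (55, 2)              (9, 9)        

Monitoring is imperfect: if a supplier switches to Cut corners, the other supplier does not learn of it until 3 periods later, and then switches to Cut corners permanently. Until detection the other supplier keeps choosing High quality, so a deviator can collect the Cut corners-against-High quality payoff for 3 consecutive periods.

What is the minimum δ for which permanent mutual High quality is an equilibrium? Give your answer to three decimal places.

0.770

The best deviation is to choose Cut corners for all 3 undetected periods, earning 55 each, then 9 forever once detected.
Deviation value: 55(1−δ^3)/(1−δ) + 9δ^3/(1−δ); cooperation value: 34/(1−δ).
IC: 34 ≥ 55(1−δ^3) + 9δ^3 = 55 − 46δ^3.
So δ^3 ≥ 21/46, giving δ ≥ (21/46)^(1/3) ≈ 0.770.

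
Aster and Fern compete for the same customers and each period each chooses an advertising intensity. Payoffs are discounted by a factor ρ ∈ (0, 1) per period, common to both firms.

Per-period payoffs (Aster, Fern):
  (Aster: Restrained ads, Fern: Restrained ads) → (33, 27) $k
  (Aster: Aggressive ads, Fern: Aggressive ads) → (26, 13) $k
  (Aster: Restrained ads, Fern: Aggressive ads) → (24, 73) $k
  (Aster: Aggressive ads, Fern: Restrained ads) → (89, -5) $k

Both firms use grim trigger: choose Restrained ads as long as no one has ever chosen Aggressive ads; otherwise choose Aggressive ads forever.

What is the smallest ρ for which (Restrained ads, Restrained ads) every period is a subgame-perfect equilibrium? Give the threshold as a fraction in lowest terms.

8/9

For Aster: deviation gain 89−33 = 56, per-period punishment loss 33−26 = 7. IC gives ρ ≥ 56/63 = 8/9.
For Fern: gain 46, loss 14 per period, so ρ ≥ 46/60 = 23/30.
The tighter constraint is Aster's, so cooperation needs ρ ≥ 8/9.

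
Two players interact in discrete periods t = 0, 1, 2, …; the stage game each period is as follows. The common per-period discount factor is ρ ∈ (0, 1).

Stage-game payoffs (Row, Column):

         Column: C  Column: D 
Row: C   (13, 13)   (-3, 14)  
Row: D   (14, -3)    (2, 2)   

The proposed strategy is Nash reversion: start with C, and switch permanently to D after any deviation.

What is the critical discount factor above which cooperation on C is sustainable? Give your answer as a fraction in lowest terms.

1/12

Cooperation forever yields 13 each period: 13/(1−ρ).
Deviating yields 14 once, then 2 forever: 14 + 2ρ/(1−ρ).
No profitable deviation requires 13/(1−ρ) ≥ 14 + 2ρ/(1−ρ).
Multiplying by (1−ρ): 13 ≥ 14(1−ρ) + 2ρ = 14 − 12ρ.
So 12ρ ≥ 1, i.e. ρ ≥ 1/12.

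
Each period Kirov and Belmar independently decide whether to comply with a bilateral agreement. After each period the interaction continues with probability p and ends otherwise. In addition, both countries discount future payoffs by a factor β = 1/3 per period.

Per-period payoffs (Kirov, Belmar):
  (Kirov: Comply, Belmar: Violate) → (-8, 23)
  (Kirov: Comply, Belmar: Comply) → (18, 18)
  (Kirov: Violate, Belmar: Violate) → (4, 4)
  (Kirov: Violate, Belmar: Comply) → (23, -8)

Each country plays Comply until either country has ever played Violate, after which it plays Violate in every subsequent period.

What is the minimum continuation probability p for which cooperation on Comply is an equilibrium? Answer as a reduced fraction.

Expected continuation weight on next period's payoff is β·p = 1/3·p, which plays the role of the discount factor.
Cooperation requires 1/3·p ≥ (23−18)/(23−4) = 5/19, hence p ≥ 15/19.

15/19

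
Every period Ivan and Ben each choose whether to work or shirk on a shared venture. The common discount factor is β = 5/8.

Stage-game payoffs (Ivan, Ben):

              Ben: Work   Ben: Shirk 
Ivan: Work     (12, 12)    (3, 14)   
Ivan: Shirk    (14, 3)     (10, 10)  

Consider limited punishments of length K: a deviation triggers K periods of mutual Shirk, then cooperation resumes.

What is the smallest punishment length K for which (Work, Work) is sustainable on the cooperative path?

IC: β(1−β^K)/(1−β) ≥ (14−12)/(12−10) = 1.
With β = 5/8: need 1 − β^K ≥ 1·(1−5/8)/(5/8), i.e. β^K ≤ 0.4000.
Since (5/8)^1 = 0.6250 and (5/8)^2 = 0.3906, the smallest such K is 2.

2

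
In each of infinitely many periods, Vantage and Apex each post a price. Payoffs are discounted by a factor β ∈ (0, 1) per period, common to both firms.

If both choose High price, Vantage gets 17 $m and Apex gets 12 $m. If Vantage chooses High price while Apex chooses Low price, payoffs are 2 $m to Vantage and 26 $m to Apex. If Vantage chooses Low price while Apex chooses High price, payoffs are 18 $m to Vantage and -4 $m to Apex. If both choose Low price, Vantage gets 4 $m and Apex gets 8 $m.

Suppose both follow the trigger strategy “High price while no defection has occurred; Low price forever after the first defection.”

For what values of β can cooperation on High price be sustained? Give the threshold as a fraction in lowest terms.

7/9

Vantage: cooperation gives 17 each period; deviation gives 18 once then 4 forever.
  17/(1−β) ≥ 18 + 4β/(1−β) ⇒ β ≥ 1/14.
Apex: cooperation gives 12 each period; deviation gives 26 once then 8 forever.
  β ≥ 14/18 = 7/9.
Both must hold, so the binding constraint is Apex's: β ≥ 7/9.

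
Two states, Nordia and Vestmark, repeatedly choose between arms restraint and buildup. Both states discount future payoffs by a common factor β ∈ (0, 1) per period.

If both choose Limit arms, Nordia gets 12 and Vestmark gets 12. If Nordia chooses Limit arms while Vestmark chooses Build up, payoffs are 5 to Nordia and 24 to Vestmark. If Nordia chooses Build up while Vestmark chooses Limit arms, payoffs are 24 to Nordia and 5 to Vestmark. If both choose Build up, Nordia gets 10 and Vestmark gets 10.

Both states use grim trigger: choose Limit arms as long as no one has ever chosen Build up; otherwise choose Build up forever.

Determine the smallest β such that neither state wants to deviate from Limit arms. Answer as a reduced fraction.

12/(1−β) ≥ 24 + 10β/(1−β)
12 ≥ 24 − 14β
β ≥ 12/14 = 6/7.

6/7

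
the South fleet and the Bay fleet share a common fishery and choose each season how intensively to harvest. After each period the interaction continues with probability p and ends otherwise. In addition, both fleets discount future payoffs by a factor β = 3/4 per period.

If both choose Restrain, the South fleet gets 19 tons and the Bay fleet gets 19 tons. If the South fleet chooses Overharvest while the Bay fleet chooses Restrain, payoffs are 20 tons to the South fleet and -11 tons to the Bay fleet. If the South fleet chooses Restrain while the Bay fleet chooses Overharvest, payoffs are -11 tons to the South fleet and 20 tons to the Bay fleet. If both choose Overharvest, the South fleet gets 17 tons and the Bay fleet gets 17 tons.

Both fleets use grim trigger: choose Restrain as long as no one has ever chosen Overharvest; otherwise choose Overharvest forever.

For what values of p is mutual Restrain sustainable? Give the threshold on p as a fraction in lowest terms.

With continuation probability p and discount β, the effective per-period discount factor is βp.
Grim-trigger IC: βp ≥ (20−19)/(20−17) = 1/3.
So p ≥ (1/3)/(3/4) = 4/9.

4/9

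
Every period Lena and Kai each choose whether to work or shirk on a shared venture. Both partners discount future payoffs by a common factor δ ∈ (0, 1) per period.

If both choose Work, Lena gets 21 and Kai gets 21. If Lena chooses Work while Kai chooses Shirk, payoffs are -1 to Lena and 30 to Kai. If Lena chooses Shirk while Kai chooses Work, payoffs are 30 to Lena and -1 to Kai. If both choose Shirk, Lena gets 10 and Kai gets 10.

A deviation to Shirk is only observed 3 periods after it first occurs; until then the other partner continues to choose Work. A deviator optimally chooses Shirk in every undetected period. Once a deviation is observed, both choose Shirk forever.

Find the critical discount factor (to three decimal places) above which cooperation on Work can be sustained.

The best deviation is to choose Shirk for all 3 undetected periods, earning 30 each, then 10 forever once detected.
Deviation value: 30(1−δ^3)/(1−δ) + 10δ^3/(1−δ); cooperation value: 21/(1−δ).
IC: 21 ≥ 30(1−δ^3) + 10δ^3 = 30 − 20δ^3.
So δ^3 ≥ 9/20, giving δ ≥ (9/20)^(1/3) ≈ 0.766.

0.766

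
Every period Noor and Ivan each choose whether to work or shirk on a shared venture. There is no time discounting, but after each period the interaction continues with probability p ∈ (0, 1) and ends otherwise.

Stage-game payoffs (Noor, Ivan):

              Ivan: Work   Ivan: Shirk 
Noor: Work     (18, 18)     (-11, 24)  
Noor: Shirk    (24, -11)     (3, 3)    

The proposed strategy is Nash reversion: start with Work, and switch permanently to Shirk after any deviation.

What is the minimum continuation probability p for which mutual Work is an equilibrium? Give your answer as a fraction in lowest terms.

2/7

Expected cooperation value is 18 + p·18 + p²·18 + … = 18/(1−p); deviation gives 24 + p·3/(1−p).
18 ≥ 24(1−p) + 3p ⇒ 21p ≥ 6 ⇒ p ≥ 6/21 = 2/7.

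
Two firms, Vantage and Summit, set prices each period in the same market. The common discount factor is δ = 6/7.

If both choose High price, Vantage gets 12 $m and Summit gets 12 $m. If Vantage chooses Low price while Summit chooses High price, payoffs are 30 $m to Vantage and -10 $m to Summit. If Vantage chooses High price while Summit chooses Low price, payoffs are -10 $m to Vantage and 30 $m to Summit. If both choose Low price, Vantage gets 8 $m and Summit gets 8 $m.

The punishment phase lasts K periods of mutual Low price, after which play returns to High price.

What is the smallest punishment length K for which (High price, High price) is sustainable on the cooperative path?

9

IC: δ(1−δ^K)/(1−δ) ≥ (30−12)/(12−8) = 9/2.
With δ = 6/7: need 1 − δ^K ≥ 9/2·(1−6/7)/(6/7), i.e. δ^K ≤ 0.2500.
Since (6/7)^8 = 0.2914 and (6/7)^9 = 0.2497, the smallest such K is 9.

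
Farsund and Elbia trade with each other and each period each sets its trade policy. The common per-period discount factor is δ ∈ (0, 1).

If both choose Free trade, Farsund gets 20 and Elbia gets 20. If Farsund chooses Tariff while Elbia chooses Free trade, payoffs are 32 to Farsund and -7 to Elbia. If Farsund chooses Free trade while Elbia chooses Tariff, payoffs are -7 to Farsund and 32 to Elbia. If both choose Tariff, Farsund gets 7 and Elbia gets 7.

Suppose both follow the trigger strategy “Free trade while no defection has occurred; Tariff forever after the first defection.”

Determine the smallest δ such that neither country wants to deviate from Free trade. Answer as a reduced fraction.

12/25

One-period gain from deviating is 32 − 20 = 12. The loss is 20 − 7 = 13 in every subsequent period, with present value 13·δ/(1−δ).
Deviation is unprofitable when 13·δ/(1−δ) ≥ 12, i.e. δ/(1−δ) ≥ 12/13.
Equivalently δ ≥ 12/(12+13) = 12/25.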